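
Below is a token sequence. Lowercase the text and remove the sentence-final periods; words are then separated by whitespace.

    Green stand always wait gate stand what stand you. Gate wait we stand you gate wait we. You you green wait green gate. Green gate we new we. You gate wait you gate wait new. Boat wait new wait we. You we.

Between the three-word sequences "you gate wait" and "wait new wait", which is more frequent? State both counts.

"you gate wait": 4 occurrences
"wait new wait": 1 occurrence

"you gate wait" (4 vs 1)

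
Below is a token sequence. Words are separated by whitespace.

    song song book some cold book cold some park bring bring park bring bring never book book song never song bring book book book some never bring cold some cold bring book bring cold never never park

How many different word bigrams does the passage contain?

37 tokens → 36 bigram windows in total.
Repeated bigrams (each contributes count−1 duplicates):
  book book: 3
  book some: 2
  bring book: 2
  bring bring: 2
  bring cold: 2
  cold some: 2
  park bring: 2
  some cold: 2
9 duplicate windows → 36 − 9 = 27 distinct.

27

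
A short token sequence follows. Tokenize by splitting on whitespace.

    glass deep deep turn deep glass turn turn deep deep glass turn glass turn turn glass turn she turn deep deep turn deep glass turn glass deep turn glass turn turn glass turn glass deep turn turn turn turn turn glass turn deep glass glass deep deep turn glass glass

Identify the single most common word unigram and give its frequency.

"turn", 21 times

Unigram frequencies (highest first):
  turn: 21
  glass: 15
  deep: 13
  she: 1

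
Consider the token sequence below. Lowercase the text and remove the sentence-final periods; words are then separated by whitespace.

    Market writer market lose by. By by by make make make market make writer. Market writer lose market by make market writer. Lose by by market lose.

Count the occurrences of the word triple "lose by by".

2

Scanning the 25 overlapping trigram windows for "lose by by":
  position 4–6: lose by by
  position 23–25: lose by by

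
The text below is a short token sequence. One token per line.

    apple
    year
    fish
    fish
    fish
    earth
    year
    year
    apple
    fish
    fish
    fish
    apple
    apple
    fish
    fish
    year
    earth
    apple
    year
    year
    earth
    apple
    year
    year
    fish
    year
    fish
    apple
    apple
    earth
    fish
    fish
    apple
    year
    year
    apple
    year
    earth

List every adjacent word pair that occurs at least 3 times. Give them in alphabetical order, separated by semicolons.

Bigram counts meeting the condition (at least 3 times):
  apple year: 5
  fish apple: 3
  fish fish: 6
  year earth: 3
  year fish: 3
  year year: 4

apple year; fish apple; fish fish; year earth; year fish; year year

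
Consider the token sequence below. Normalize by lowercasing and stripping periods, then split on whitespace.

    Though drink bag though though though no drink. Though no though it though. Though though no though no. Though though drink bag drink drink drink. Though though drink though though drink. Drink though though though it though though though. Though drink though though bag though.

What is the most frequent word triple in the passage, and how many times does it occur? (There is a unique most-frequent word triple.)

"though though though", 5 times

Trigram frequencies (highest first):
  though though though: 5
  though though drink: 4
  drink though though: 4
  though no though: 3
  though drink bag: 2
  though though no: 2
  … (19 more, each ≤ 2)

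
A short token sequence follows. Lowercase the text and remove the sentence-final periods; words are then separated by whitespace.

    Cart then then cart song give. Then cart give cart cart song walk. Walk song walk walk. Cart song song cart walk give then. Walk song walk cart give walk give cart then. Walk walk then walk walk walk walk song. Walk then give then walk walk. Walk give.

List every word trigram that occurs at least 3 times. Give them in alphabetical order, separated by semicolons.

then walk walk; walk song walk; walk walk walk

Trigram counts meeting the condition (at least 3 times):
  then walk walk: 3
  walk song walk: 3
  walk walk walk: 3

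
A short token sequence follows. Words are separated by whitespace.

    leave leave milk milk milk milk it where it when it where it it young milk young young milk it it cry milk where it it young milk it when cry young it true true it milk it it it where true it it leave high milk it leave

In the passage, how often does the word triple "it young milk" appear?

Scanning the 47 overlapping trigram windows for "it young milk":
  position 14–16: it young milk
  position 26–28: it young milk

2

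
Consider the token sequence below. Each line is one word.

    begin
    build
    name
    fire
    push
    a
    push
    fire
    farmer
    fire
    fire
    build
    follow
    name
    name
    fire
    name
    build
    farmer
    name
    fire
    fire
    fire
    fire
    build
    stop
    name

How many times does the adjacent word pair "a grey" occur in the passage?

0

Scanning the 26 overlapping bigram windows for "a grey":
  (none found)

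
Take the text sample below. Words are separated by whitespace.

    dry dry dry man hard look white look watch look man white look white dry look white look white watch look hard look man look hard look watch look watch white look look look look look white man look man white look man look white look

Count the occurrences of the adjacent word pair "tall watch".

0

Scanning the 45 overlapping bigram windows for "tall watch":
  (none found)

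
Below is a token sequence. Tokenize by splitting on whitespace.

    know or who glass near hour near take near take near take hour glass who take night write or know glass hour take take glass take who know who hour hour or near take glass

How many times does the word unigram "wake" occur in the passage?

Scanning the 35 tokens for "wake":
  (none found)

0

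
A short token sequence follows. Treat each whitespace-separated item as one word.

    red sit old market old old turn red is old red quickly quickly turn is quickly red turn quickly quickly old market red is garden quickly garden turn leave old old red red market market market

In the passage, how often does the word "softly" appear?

Scanning the 36 tokens for "softly":
  (none found)

0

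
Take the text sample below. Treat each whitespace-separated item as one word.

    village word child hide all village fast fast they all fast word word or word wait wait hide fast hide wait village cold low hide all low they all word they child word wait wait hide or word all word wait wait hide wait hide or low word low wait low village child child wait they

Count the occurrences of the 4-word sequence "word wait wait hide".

3

Scanning the 53 overlapping 4-gram windows for "word wait wait hide":
  position 15–18: word wait wait hide
  position 33–36: word wait wait hide
  position 40–43: word wait wait hide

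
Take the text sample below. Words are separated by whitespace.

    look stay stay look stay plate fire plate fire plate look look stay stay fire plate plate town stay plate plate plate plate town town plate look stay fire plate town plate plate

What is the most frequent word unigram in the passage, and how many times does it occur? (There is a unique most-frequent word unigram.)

"plate", 13 times

Unigram frequencies (highest first):
  plate: 13
  stay: 7
  look: 5
  fire: 4
  town: 4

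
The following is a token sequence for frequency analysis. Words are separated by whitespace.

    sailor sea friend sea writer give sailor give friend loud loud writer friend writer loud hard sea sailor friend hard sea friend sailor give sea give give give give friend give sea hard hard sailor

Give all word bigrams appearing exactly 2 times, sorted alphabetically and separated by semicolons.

Bigram counts meeting the condition (exactly 2 times):
  give friend: 2
  give sea: 2
  hard sea: 2
  sailor give: 2
  sea friend: 2

give friend; give sea; hard sea; sailor give; sea friend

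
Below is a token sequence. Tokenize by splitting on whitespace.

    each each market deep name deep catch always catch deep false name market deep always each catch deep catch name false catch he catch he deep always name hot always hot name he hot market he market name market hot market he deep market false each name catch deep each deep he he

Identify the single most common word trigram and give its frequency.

Trigram frequencies (highest first):
  hot market he: 2
  each each market: 1
  each market deep: 1
  market deep name: 1
  deep name deep: 1
  name deep catch: 1
  … (44 more, each ≤ 1)

"hot market he", 2 times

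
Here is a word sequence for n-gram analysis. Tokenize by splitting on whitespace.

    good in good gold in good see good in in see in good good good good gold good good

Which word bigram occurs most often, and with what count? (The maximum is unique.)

Bigram frequencies (highest first):
  good good: 4
  in good: 3
  good in: 2
  good gold: 2
  gold in: 1
  good see: 1
  … (5 more, each ≤ 1)

"good good", 4 times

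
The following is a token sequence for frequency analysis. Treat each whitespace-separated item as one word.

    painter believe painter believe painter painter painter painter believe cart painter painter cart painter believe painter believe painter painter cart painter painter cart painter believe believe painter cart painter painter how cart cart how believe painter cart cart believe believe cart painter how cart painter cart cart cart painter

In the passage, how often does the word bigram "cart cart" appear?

4

Scanning the 48 overlapping bigram windows for "cart cart":
  position 32–33: cart cart
  position 37–38: cart cart
  position 46–47: cart cart
  position 47–48: cart cart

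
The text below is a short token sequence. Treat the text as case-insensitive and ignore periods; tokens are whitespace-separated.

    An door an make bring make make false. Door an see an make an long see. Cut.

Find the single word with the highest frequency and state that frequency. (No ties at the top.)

"an", 5 times

Unigram frequencies (highest first):
  an: 5
  make: 4
  door: 2
  see: 2
  bring: 1
  false: 1
  … (2 more, each ≤ 1)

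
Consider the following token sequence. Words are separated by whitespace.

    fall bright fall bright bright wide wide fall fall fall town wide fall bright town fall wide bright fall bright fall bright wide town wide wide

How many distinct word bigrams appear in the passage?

26 tokens → 25 bigram windows in total.
Repeated bigrams (each contributes count−1 duplicates):
  fall bright: 5
  bright fall: 3
  bright wide: 2
  fall fall: 2
  town wide: 2
  wide fall: 2
  wide wide: 2
11 duplicate windows → 25 − 11 = 14 distinct.

14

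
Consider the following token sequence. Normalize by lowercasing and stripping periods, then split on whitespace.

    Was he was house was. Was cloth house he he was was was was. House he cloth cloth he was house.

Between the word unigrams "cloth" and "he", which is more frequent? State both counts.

"he" (5 vs 3)

"cloth": 3 occurrences
"he": 5 occurrences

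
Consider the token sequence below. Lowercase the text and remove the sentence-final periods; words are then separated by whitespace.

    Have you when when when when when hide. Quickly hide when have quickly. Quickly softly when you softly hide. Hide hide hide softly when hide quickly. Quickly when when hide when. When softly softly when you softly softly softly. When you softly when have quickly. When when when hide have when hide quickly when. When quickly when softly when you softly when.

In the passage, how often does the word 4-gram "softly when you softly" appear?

Scanning the 59 overlapping 4-gram windows for "softly when you softly":
  position 15–18: softly when you softly
  position 34–37: softly when you softly
  position 39–42: softly when you softly
  position 58–61: softly when you softly

4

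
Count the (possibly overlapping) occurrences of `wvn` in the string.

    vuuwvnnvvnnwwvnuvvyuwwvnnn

3

Sliding a length-3 window over the 26 characters (24 positions):
  position 4–6: wvn
  position 13–15: wvn
  position 22–24: wvn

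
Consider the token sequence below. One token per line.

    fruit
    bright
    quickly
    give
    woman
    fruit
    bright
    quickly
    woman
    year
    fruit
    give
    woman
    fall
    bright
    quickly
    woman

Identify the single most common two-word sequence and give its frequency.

"bright quickly", 3 times

Bigram frequencies (highest first):
  bright quickly: 3
  fruit bright: 2
  give woman: 2
  quickly woman: 2
  quickly give: 1
  woman fruit: 1
  … (5 more, each ≤ 1)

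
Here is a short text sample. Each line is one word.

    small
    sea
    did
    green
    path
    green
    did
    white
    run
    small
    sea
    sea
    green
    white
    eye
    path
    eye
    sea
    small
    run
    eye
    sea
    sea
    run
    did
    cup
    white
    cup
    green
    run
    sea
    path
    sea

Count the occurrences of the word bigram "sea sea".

Scanning the 32 overlapping bigram windows for "sea sea":
  position 11–12: sea sea
  position 22–23: sea sea

2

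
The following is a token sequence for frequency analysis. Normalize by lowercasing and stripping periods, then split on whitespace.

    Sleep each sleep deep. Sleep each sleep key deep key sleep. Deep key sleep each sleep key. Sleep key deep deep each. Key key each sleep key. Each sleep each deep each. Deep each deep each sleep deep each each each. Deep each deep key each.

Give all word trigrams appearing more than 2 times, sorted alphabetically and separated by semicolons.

deep each deep; each deep each; each sleep key; sleep each sleep

Trigram counts meeting the condition (more than 2 times):
  deep each deep: 3
  each deep each: 4
  each sleep key: 3
  sleep each sleep: 3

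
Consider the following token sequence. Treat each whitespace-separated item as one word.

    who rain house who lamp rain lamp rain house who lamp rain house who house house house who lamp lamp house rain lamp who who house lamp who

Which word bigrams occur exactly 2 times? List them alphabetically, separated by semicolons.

Bigram counts meeting the condition (exactly 2 times):
  house house: 2
  lamp who: 2
  rain lamp: 2
  who house: 2

house house; lamp who; rain lamp; who house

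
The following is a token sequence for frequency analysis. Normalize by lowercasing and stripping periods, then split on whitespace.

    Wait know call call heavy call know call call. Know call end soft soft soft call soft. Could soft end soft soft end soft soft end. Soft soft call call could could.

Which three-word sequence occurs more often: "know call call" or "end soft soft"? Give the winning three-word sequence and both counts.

"know call call": 2 occurrences
"end soft soft": 4 occurrences

"end soft soft" (4 vs 2)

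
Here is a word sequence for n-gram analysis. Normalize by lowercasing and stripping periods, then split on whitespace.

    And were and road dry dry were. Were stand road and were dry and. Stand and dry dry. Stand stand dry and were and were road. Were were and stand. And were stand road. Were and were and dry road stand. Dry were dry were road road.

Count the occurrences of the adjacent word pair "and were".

Scanning the 46 overlapping bigram windows for "and were":
  position 1–2: and were
  position 11–12: and were
  position 22–23: and were
  position 24–25: and were
  position 31–32: and were
  position 36–37: and were

6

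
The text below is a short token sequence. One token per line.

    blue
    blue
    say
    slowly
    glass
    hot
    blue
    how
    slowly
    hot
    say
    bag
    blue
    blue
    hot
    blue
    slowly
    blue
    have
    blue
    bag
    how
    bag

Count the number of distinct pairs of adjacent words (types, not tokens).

23 tokens → 22 bigram windows in total.
Repeated bigrams (each contributes count−1 duplicates):
  blue blue: 2
  hot blue: 2
2 duplicate windows → 22 − 2 = 20 distinct.

20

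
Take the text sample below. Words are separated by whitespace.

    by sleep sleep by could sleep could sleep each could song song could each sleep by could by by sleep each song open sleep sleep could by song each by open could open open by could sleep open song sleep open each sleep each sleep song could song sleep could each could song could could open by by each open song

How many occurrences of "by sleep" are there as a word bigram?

Scanning the 60 overlapping bigram windows for "by sleep":
  position 1–2: by sleep
  position 19–20: by sleep

2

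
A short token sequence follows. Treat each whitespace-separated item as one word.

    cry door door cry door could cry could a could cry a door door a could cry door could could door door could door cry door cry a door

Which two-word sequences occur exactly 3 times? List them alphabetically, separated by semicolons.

Bigram counts meeting the condition (exactly 3 times):
  could cry: 3
  door could: 3
  door cry: 3
  door door: 3

could cry; door could; door cry; door door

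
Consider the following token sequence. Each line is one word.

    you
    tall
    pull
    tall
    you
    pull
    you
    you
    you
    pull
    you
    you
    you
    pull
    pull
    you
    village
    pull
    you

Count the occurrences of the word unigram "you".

Scanning the 19 tokens for "you":
  position 1: you
  position 5: you
  position 7: you
  position 8: you
  position 9: you
  position 11: you
  position 12: you
  position 13: you
  position 16: you
  position 19: you

10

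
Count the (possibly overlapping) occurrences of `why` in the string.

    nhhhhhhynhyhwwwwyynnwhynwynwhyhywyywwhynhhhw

Sliding a length-3 window over the 44 characters (42 positions):
  position 21–23: why
  position 28–30: why
  position 37–39: why

3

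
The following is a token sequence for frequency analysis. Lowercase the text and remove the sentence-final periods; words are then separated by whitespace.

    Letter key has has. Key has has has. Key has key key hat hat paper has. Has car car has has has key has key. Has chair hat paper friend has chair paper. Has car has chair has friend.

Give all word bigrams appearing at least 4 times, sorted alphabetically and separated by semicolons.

Bigram counts meeting the condition (at least 4 times):
  has has: 6
  has key: 5
  key has: 5

has has; has key; key has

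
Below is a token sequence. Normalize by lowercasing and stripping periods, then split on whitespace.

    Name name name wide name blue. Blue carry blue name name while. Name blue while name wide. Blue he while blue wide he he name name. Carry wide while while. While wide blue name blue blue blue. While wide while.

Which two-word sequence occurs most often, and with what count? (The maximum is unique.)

Bigram frequencies (highest first):
  name name: 4
  name blue: 3
  blue blue: 3
  name wide: 2
  blue name: 2
  while name: 2
  … (18 more, each ≤ 2)

"name name", 4 times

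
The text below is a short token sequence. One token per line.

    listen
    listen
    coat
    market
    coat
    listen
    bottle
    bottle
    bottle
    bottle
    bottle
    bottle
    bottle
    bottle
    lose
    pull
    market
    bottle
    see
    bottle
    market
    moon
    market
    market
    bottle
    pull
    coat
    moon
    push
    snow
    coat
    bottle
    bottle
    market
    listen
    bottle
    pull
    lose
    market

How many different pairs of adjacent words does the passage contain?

27

39 tokens → 38 bigram windows in total.
Repeated bigrams (each contributes count−1 duplicates):
  bottle bottle: 8
  bottle market: 2
  bottle pull: 2
  listen bottle: 2
  market bottle: 2
11 duplicate windows → 38 − 11 = 27 distinct.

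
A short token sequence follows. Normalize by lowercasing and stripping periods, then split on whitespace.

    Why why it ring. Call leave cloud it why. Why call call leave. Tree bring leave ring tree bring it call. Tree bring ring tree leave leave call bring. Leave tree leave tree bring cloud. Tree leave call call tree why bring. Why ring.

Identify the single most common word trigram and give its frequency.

Trigram frequencies (highest first):
  leave tree bring: 2
  why why it: 1
  why it ring: 1
  it ring call: 1
  ring call leave: 1
  call leave cloud: 1
  … (35 more, each ≤ 1)

"leave tree bring", 2 times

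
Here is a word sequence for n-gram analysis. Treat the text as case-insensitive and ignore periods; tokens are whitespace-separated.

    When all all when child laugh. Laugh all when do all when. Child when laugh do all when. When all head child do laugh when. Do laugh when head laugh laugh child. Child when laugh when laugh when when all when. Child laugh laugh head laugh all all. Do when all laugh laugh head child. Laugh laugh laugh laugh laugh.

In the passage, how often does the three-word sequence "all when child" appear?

Scanning the 58 overlapping trigram windows for "all when child":
  position 3–5: all when child
  position 11–13: all when child
  position 40–42: all when child

3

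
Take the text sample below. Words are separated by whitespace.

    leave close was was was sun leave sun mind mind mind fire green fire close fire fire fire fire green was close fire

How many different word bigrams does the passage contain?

16

23 tokens → 22 bigram windows in total.
Repeated bigrams (each contributes count−1 duplicates):
  fire fire: 3
  close fire: 2
  fire green: 2
  mind mind: 2
  was was: 2
6 duplicate windows → 22 − 6 = 16 distinct.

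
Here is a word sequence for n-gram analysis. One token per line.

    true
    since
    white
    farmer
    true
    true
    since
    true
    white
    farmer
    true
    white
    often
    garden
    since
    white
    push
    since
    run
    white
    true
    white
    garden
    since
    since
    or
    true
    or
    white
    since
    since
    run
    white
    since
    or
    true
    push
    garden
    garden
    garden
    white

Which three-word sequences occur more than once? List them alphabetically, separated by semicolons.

Trigram counts meeting the condition (more than once):
  since or true: 2
  since run white: 2
  white farmer true: 2

since or true; since run white; white farmer true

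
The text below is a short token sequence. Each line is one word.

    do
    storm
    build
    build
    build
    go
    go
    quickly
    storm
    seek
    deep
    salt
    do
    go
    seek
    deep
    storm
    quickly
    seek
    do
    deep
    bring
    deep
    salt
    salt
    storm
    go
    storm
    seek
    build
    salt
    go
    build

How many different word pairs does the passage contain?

28

33 tokens → 32 bigram windows in total.
Repeated bigrams (each contributes count−1 duplicates):
  build build: 2
  deep salt: 2
  seek deep: 2
  storm seek: 2
4 duplicate windows → 32 − 4 = 28 distinct.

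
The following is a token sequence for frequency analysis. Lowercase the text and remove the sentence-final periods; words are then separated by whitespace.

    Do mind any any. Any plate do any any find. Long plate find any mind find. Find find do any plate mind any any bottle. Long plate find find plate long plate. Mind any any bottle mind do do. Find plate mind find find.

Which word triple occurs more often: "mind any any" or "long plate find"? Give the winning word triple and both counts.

"mind any any" (3 vs 2)

"mind any any": 3 occurrences
"long plate find": 2 occurrences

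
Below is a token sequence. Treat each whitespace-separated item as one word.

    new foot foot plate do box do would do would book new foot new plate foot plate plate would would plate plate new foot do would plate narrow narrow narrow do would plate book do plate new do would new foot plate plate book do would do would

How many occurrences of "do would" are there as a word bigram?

7

Scanning the 47 overlapping bigram windows for "do would":
  position 7–8: do would
  position 9–10: do would
  position 25–26: do would
  position 31–32: do would
  position 38–39: do would
  position 45–46: do would
  position 47–48: do would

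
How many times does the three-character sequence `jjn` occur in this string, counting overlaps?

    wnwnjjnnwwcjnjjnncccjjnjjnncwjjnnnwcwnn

5

Sliding a length-3 window over the 39 characters (37 positions):
  position 5–7: jjn
  position 14–16: jjn
  position 21–23: jjn
  position 24–26: jjn
  position 30–32: jjn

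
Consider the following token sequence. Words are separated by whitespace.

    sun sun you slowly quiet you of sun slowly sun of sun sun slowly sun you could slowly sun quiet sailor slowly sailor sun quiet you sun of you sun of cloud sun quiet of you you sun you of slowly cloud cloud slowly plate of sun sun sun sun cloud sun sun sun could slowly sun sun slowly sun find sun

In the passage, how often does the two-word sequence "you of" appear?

2

Scanning the 61 overlapping bigram windows for "you of":
  position 6–7: you of
  position 39–40: you of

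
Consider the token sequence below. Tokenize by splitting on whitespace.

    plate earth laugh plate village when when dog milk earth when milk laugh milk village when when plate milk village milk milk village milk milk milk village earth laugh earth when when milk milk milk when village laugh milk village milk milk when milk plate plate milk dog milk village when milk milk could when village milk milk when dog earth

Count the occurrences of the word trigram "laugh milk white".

Scanning the 59 overlapping trigram windows for "laugh milk white":
  (none found)

0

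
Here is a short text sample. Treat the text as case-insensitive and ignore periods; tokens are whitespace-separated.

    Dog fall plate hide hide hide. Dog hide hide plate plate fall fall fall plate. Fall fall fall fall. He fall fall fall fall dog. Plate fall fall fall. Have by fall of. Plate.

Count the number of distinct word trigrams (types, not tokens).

25

34 tokens → 32 trigram windows in total.
Repeated trigrams (each contributes count−1 duplicates):
  fall fall fall: 6
  plate fall fall: 3
7 duplicate windows → 32 − 7 = 25 distinct.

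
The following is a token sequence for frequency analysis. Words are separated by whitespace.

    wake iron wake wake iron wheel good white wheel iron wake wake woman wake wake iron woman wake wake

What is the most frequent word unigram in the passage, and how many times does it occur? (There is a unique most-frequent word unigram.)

"wake", 9 times

Unigram frequencies (highest first):
  wake: 9
  iron: 4
  wheel: 2
  woman: 2
  good: 1
  white: 1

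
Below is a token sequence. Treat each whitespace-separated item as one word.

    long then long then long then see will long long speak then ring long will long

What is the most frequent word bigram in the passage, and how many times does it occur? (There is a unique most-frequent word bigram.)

Bigram frequencies (highest first):
  long then: 3
  then long: 2
  will long: 2
  then see: 1
  see will: 1
  long long: 1
  … (5 more, each ≤ 1)

"long then", 3 times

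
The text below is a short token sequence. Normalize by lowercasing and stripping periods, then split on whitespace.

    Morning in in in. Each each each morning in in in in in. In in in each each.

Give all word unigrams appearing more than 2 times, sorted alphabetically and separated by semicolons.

Unigram counts meeting the condition (more than 2 times):
  each: 5
  in: 11

each; in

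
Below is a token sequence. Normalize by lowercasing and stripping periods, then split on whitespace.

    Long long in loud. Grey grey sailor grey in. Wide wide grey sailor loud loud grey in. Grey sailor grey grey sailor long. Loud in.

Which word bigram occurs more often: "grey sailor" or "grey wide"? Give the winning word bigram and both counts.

"grey sailor": 4 occurrences
"grey wide": 0 occurrences

"grey sailor" (4 vs 0)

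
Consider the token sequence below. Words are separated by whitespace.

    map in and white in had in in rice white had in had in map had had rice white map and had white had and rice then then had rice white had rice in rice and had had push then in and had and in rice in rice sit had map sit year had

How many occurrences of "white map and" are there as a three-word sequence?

Scanning the 52 overlapping trigram windows for "white map and":
  position 19–21: white map and

1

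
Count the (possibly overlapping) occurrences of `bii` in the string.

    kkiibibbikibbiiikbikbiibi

Sliding a length-3 window over the 25 characters (23 positions):
  position 13–15: bii
  position 21–23: bii

2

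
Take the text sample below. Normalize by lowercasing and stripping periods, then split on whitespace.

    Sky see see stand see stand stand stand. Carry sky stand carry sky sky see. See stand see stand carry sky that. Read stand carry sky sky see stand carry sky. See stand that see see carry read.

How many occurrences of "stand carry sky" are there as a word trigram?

Scanning the 36 overlapping trigram windows for "stand carry sky":
  position 8–10: stand carry sky
  position 11–13: stand carry sky
  position 19–21: stand carry sky
  position 24–26: stand carry sky
  position 29–31: stand carry sky

5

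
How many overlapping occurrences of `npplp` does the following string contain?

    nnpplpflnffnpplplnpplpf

3

Sliding a length-5 window over the 23 characters (19 positions):
  position 2–6: npplp
  position 12–16: npplp
  position 18–22: npplp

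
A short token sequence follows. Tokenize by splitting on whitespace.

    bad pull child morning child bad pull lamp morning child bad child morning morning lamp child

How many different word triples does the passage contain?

16 tokens → 14 trigram windows in total.
Repeated trigrams (each contributes count−1 duplicates):
  morning child bad: 2
1 duplicate windows → 14 − 1 = 13 distinct.

13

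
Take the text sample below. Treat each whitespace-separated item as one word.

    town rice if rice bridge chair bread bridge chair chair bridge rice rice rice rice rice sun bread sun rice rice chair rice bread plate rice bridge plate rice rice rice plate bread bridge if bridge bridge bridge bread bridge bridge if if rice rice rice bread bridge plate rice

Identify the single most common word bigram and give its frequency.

"rice rice", 9 times

Bigram frequencies (highest first):
  rice rice: 9
  bread bridge: 4
  plate rice: 3
  bridge bridge: 3
  if rice: 2
  rice bridge: 2
  … (22 more, each ≤ 2)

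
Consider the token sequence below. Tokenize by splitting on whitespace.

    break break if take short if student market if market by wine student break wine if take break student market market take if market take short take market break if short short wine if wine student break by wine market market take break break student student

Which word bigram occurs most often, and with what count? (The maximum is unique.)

Bigram frequencies (highest first):
  market take: 3
  break break: 2
  break if: 2
  if take: 2
  take short: 2
  student market: 2
  … (24 more, each ≤ 2)

"market take", 3 times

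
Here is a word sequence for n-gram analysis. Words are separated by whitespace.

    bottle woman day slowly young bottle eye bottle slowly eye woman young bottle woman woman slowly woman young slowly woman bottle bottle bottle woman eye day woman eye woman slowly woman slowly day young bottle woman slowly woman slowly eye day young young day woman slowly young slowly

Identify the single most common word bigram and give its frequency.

"woman slowly", 6 times

Bigram frequencies (highest first):
  woman slowly: 6
  bottle woman: 4
  slowly woman: 4
  young bottle: 3
  slowly young: 2
  slowly eye: 2
  … (18 more, each ≤ 2)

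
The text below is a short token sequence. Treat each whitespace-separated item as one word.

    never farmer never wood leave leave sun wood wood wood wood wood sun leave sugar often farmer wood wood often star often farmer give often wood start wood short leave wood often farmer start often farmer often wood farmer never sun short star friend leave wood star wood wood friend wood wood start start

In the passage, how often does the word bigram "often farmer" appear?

Scanning the 53 overlapping bigram windows for "often farmer":
  position 16–17: often farmer
  position 22–23: often farmer
  position 32–33: often farmer
  position 35–36: often farmer

4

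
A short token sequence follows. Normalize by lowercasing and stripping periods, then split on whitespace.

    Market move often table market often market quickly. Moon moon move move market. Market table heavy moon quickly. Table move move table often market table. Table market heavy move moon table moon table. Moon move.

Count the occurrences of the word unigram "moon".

6

Scanning the 35 tokens for "moon":
  position 9: moon
  position 10: moon
  position 17: moon
  position 30: moon
  position 32: moon
  position 34: moon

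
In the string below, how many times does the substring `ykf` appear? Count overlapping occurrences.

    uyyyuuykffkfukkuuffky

1

Sliding a length-3 window over the 21 characters (19 positions):
  position 7–9: ykf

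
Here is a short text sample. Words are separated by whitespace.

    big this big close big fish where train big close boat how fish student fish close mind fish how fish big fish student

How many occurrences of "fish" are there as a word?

Scanning the 23 tokens for "fish":
  position 6: fish
  position 13: fish
  position 15: fish
  position 18: fish
  position 20: fish
  position 22: fish

6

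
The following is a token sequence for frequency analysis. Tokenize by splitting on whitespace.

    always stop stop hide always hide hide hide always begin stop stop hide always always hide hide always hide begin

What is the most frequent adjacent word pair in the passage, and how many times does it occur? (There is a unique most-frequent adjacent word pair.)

"hide always", 4 times

Bigram frequencies (highest first):
  hide always: 4
  always hide: 3
  hide hide: 3
  stop stop: 2
  stop hide: 2
  always stop: 1
  … (4 more, each ≤ 1)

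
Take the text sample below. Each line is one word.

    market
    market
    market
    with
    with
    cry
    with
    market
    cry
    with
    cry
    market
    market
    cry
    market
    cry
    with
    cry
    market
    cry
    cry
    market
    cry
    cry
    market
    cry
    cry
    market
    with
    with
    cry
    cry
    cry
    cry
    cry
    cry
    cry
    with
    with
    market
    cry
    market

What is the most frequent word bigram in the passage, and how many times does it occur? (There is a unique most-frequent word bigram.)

"cry cry", 9 times

Bigram frequencies (highest first):
  cry cry: 9
  market cry: 7
  cry market: 7
  with cry: 4
  cry with: 4
  market market: 3
  … (3 more, each ≤ 3)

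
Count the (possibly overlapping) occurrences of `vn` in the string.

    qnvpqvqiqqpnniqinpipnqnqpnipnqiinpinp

Sliding a length-2 window over the 37 characters (36 positions):
  (no match at any position)

0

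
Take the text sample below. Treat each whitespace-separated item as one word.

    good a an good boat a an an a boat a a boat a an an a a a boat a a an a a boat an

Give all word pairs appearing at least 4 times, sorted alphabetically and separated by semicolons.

Bigram counts meeting the condition (at least 4 times):
  a a: 5
  a an: 4
  a boat: 4
  boat a: 4

a a; a an; a boat; boat a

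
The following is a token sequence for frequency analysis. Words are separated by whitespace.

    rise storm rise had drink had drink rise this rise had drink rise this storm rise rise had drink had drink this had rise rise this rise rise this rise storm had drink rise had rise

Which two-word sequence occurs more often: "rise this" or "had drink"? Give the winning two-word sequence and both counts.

"rise this": 4 occurrences
"had drink": 6 occurrences

"had drink" (6 vs 4)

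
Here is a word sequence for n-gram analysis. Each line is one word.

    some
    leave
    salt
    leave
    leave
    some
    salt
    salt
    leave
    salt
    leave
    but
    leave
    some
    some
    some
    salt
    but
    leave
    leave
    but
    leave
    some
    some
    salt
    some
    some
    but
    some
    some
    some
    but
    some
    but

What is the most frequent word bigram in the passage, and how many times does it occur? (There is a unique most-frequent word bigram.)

"some some", 6 times

Bigram frequencies (highest first):
  some some: 6
  salt leave: 3
  leave some: 3
  some salt: 3
  but leave: 3
  some but: 3
  … (8 more, each ≤ 2)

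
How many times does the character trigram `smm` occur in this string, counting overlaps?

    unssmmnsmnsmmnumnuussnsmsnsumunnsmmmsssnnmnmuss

Sliding a length-3 window over the 47 characters (45 positions):
  position 4–6: smm
  position 11–13: smm
  position 33–35: smm

3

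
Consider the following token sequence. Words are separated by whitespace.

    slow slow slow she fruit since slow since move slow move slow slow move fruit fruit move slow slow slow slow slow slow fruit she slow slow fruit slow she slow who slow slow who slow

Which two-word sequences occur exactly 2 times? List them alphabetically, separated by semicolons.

she slow; slow fruit; slow move; slow she; slow who; who slow

Bigram counts meeting the condition (exactly 2 times):
  she slow: 2
  slow fruit: 2
  slow move: 2
  slow she: 2
  slow who: 2
  who slow: 2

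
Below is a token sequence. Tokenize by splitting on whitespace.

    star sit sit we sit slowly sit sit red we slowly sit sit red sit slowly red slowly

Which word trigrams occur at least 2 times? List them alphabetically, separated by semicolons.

sit sit red; slowly sit sit

Trigram counts meeting the condition (at least 2 times):
  sit sit red: 2
  slowly sit sit: 2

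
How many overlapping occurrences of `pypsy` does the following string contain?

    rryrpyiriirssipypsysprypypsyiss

2

Sliding a length-5 window over the 31 characters (27 positions):
  position 15–19: pypsy
  position 24–28: pypsy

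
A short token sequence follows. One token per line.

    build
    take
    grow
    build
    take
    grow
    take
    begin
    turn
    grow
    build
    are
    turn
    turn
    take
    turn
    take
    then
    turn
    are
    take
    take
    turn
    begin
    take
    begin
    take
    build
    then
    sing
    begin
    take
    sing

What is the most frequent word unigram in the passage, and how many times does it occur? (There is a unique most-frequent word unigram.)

Unigram frequencies (highest first):
  take: 10
  turn: 6
  build: 4
  begin: 4
  grow: 3
  are: 2
  … (2 more, each ≤ 2)

"take", 10 times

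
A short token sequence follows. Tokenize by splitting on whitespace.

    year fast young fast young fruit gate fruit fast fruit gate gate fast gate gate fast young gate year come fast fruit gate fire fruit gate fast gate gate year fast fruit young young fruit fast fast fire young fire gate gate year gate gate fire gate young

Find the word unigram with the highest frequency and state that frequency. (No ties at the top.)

"gate", 15 times

Unigram frequencies (highest first):
  gate: 15
  fast: 10
  young: 7
  fruit: 7
  year: 4
  fire: 4
  … (1 more, each ≤ 1)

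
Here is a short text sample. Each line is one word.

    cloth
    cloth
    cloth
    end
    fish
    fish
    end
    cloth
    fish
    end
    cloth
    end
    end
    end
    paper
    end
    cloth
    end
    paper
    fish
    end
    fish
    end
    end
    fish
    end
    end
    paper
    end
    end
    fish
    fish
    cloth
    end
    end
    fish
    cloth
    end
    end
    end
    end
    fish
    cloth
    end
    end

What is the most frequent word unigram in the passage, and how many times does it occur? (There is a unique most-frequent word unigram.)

"end", 23 times

Unigram frequencies (highest first):
  end: 23
  fish: 10
  cloth: 9
  paper: 3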